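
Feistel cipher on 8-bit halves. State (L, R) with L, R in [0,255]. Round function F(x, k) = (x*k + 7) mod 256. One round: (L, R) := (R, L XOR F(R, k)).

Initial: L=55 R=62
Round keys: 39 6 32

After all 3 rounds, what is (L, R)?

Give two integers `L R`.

Answer: 229 233

Derivation:
Round 1 (k=39): L=62 R=78
Round 2 (k=6): L=78 R=229
Round 3 (k=32): L=229 R=233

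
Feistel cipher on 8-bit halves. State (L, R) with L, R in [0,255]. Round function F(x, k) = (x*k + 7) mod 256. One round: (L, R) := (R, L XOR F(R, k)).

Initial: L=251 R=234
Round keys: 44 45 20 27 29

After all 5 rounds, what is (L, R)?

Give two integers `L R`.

Round 1 (k=44): L=234 R=196
Round 2 (k=45): L=196 R=145
Round 3 (k=20): L=145 R=159
Round 4 (k=27): L=159 R=93
Round 5 (k=29): L=93 R=15

Answer: 93 15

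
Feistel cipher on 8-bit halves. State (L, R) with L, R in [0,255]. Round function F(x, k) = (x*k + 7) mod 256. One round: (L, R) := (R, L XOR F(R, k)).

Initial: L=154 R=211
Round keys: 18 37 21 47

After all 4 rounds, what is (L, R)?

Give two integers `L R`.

Round 1 (k=18): L=211 R=71
Round 2 (k=37): L=71 R=153
Round 3 (k=21): L=153 R=211
Round 4 (k=47): L=211 R=93

Answer: 211 93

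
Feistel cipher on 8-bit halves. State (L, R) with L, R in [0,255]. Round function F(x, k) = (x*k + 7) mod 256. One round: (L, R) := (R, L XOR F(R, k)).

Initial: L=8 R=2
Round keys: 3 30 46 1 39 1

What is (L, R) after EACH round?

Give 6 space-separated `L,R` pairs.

Answer: 2,5 5,159 159,156 156,60 60,183 183,130

Derivation:
Round 1 (k=3): L=2 R=5
Round 2 (k=30): L=5 R=159
Round 3 (k=46): L=159 R=156
Round 4 (k=1): L=156 R=60
Round 5 (k=39): L=60 R=183
Round 6 (k=1): L=183 R=130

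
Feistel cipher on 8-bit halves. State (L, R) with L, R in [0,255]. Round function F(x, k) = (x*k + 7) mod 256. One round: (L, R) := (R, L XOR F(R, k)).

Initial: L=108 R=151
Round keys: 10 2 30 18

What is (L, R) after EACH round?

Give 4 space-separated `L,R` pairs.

Answer: 151,129 129,158 158,10 10,37

Derivation:
Round 1 (k=10): L=151 R=129
Round 2 (k=2): L=129 R=158
Round 3 (k=30): L=158 R=10
Round 4 (k=18): L=10 R=37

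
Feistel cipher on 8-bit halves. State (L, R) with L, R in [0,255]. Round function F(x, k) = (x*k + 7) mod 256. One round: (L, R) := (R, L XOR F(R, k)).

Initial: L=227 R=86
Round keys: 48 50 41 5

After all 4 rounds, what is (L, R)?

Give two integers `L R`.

Round 1 (k=48): L=86 R=196
Round 2 (k=50): L=196 R=25
Round 3 (k=41): L=25 R=204
Round 4 (k=5): L=204 R=26

Answer: 204 26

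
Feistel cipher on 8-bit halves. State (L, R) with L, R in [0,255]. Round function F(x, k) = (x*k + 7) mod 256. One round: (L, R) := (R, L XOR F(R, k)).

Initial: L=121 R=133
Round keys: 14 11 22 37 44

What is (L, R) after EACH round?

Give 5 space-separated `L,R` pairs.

Round 1 (k=14): L=133 R=52
Round 2 (k=11): L=52 R=198
Round 3 (k=22): L=198 R=63
Round 4 (k=37): L=63 R=228
Round 5 (k=44): L=228 R=8

Answer: 133,52 52,198 198,63 63,228 228,8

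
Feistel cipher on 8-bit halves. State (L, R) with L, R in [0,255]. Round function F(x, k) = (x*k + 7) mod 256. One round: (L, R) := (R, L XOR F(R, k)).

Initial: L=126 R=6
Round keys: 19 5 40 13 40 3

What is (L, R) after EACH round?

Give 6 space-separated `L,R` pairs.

Round 1 (k=19): L=6 R=7
Round 2 (k=5): L=7 R=44
Round 3 (k=40): L=44 R=224
Round 4 (k=13): L=224 R=75
Round 5 (k=40): L=75 R=95
Round 6 (k=3): L=95 R=111

Answer: 6,7 7,44 44,224 224,75 75,95 95,111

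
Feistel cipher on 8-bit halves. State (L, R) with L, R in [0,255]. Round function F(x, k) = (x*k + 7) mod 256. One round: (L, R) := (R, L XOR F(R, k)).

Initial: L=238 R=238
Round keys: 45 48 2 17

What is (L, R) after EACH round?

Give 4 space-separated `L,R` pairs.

Answer: 238,51 51,121 121,202 202,8

Derivation:
Round 1 (k=45): L=238 R=51
Round 2 (k=48): L=51 R=121
Round 3 (k=2): L=121 R=202
Round 4 (k=17): L=202 R=8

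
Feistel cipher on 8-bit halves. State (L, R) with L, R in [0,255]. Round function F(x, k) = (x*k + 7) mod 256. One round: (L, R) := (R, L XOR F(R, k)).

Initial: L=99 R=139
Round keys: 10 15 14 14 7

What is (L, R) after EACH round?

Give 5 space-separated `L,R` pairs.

Answer: 139,22 22,218 218,229 229,87 87,141

Derivation:
Round 1 (k=10): L=139 R=22
Round 2 (k=15): L=22 R=218
Round 3 (k=14): L=218 R=229
Round 4 (k=14): L=229 R=87
Round 5 (k=7): L=87 R=141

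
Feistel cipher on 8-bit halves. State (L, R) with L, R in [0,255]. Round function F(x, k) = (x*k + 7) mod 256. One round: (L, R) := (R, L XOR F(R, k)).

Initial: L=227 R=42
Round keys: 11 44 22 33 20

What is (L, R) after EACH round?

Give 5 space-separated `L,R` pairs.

Answer: 42,54 54,101 101,131 131,143 143,176

Derivation:
Round 1 (k=11): L=42 R=54
Round 2 (k=44): L=54 R=101
Round 3 (k=22): L=101 R=131
Round 4 (k=33): L=131 R=143
Round 5 (k=20): L=143 R=176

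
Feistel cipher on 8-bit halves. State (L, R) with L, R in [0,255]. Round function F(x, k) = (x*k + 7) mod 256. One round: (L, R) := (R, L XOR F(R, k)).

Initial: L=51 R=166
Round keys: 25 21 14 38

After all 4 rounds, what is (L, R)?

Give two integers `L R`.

Answer: 175 138

Derivation:
Round 1 (k=25): L=166 R=14
Round 2 (k=21): L=14 R=139
Round 3 (k=14): L=139 R=175
Round 4 (k=38): L=175 R=138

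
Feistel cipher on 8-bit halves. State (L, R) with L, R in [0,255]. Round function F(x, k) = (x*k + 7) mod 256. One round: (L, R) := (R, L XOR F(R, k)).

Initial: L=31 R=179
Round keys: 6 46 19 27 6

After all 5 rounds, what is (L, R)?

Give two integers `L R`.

Round 1 (k=6): L=179 R=38
Round 2 (k=46): L=38 R=104
Round 3 (k=19): L=104 R=153
Round 4 (k=27): L=153 R=66
Round 5 (k=6): L=66 R=10

Answer: 66 10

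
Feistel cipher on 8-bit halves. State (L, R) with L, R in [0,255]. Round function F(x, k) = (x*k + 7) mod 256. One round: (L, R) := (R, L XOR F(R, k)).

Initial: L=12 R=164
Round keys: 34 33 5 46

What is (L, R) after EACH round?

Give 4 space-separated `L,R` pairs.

Round 1 (k=34): L=164 R=195
Round 2 (k=33): L=195 R=142
Round 3 (k=5): L=142 R=14
Round 4 (k=46): L=14 R=5

Answer: 164,195 195,142 142,14 14,5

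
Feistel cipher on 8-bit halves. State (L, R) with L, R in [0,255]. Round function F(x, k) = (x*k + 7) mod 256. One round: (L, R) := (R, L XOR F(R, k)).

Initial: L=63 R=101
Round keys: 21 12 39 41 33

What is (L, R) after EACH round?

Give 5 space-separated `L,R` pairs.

Round 1 (k=21): L=101 R=111
Round 2 (k=12): L=111 R=94
Round 3 (k=39): L=94 R=54
Round 4 (k=41): L=54 R=243
Round 5 (k=33): L=243 R=108

Answer: 101,111 111,94 94,54 54,243 243,108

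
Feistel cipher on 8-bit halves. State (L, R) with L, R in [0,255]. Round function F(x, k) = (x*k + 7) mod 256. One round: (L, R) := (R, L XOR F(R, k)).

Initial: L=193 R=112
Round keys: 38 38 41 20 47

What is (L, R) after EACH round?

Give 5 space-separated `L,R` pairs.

Answer: 112,102 102,91 91,252 252,236 236,167

Derivation:
Round 1 (k=38): L=112 R=102
Round 2 (k=38): L=102 R=91
Round 3 (k=41): L=91 R=252
Round 4 (k=20): L=252 R=236
Round 5 (k=47): L=236 R=167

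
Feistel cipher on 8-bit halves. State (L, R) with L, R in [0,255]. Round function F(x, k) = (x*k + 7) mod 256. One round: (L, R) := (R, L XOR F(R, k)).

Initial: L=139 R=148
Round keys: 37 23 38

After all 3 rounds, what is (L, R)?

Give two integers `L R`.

Round 1 (k=37): L=148 R=224
Round 2 (k=23): L=224 R=179
Round 3 (k=38): L=179 R=121

Answer: 179 121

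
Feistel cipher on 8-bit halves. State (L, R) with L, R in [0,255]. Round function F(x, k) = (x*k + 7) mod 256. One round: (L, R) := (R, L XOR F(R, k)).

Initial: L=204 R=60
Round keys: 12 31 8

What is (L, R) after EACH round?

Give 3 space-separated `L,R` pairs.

Round 1 (k=12): L=60 R=27
Round 2 (k=31): L=27 R=112
Round 3 (k=8): L=112 R=156

Answer: 60,27 27,112 112,156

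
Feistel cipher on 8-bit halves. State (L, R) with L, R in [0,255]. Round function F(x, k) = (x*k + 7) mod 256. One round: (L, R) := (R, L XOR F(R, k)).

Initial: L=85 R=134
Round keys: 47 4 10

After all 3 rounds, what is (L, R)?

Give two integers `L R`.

Round 1 (k=47): L=134 R=244
Round 2 (k=4): L=244 R=81
Round 3 (k=10): L=81 R=197

Answer: 81 197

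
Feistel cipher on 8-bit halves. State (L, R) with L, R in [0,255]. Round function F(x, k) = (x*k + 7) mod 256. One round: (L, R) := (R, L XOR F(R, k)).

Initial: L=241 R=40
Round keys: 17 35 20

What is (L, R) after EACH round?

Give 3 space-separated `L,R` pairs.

Answer: 40,94 94,201 201,229

Derivation:
Round 1 (k=17): L=40 R=94
Round 2 (k=35): L=94 R=201
Round 3 (k=20): L=201 R=229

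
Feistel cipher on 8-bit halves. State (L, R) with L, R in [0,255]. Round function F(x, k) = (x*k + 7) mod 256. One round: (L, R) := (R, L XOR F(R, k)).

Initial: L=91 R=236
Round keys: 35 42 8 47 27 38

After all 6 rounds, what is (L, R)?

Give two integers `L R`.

Answer: 215 50

Derivation:
Round 1 (k=35): L=236 R=16
Round 2 (k=42): L=16 R=75
Round 3 (k=8): L=75 R=79
Round 4 (k=47): L=79 R=195
Round 5 (k=27): L=195 R=215
Round 6 (k=38): L=215 R=50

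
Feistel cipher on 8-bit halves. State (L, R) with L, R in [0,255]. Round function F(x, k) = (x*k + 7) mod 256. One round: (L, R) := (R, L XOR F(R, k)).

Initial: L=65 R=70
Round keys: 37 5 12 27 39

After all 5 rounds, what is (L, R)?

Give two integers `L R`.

Answer: 249 113

Derivation:
Round 1 (k=37): L=70 R=100
Round 2 (k=5): L=100 R=189
Round 3 (k=12): L=189 R=135
Round 4 (k=27): L=135 R=249
Round 5 (k=39): L=249 R=113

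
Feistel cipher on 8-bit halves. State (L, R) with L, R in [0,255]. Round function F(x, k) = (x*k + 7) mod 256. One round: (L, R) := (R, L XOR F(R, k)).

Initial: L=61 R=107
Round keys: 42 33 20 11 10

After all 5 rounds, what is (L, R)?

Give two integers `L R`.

Round 1 (k=42): L=107 R=168
Round 2 (k=33): L=168 R=196
Round 3 (k=20): L=196 R=255
Round 4 (k=11): L=255 R=56
Round 5 (k=10): L=56 R=200

Answer: 56 200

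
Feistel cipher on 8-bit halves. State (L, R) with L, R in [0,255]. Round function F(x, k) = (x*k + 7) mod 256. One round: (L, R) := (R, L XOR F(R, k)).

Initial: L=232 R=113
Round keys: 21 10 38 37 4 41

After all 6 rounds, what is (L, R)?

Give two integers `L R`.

Answer: 168 179

Derivation:
Round 1 (k=21): L=113 R=164
Round 2 (k=10): L=164 R=30
Round 3 (k=38): L=30 R=223
Round 4 (k=37): L=223 R=92
Round 5 (k=4): L=92 R=168
Round 6 (k=41): L=168 R=179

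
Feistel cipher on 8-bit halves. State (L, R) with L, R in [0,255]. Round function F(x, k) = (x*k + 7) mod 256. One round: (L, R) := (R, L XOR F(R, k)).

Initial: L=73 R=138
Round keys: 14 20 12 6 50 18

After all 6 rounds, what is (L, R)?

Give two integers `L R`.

Answer: 46 91

Derivation:
Round 1 (k=14): L=138 R=218
Round 2 (k=20): L=218 R=133
Round 3 (k=12): L=133 R=153
Round 4 (k=6): L=153 R=24
Round 5 (k=50): L=24 R=46
Round 6 (k=18): L=46 R=91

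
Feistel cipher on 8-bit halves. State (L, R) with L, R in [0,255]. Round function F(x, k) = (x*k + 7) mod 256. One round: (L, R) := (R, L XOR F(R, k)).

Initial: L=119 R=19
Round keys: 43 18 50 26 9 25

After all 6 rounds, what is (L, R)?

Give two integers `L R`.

Round 1 (k=43): L=19 R=79
Round 2 (k=18): L=79 R=134
Round 3 (k=50): L=134 R=124
Round 4 (k=26): L=124 R=25
Round 5 (k=9): L=25 R=148
Round 6 (k=25): L=148 R=98

Answer: 148 98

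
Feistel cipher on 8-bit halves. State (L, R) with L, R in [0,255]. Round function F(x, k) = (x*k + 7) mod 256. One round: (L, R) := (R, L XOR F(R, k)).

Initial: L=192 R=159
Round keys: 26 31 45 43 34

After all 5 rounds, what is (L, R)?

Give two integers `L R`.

Answer: 219 120

Derivation:
Round 1 (k=26): L=159 R=237
Round 2 (k=31): L=237 R=37
Round 3 (k=45): L=37 R=101
Round 4 (k=43): L=101 R=219
Round 5 (k=34): L=219 R=120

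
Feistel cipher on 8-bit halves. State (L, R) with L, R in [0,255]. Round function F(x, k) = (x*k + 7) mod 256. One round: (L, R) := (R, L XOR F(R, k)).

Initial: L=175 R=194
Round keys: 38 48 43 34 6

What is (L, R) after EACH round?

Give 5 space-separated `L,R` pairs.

Answer: 194,124 124,133 133,34 34,14 14,121

Derivation:
Round 1 (k=38): L=194 R=124
Round 2 (k=48): L=124 R=133
Round 3 (k=43): L=133 R=34
Round 4 (k=34): L=34 R=14
Round 5 (k=6): L=14 R=121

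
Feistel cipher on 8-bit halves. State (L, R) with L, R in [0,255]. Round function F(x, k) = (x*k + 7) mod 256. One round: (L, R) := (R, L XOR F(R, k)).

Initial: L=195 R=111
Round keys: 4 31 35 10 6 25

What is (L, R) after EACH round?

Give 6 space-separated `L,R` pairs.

Answer: 111,0 0,104 104,63 63,21 21,186 186,36

Derivation:
Round 1 (k=4): L=111 R=0
Round 2 (k=31): L=0 R=104
Round 3 (k=35): L=104 R=63
Round 4 (k=10): L=63 R=21
Round 5 (k=6): L=21 R=186
Round 6 (k=25): L=186 R=36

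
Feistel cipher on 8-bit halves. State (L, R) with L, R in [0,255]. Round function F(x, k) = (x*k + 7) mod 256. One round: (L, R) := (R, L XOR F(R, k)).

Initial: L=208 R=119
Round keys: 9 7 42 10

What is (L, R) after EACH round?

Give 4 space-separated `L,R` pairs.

Round 1 (k=9): L=119 R=230
Round 2 (k=7): L=230 R=38
Round 3 (k=42): L=38 R=165
Round 4 (k=10): L=165 R=95

Answer: 119,230 230,38 38,165 165,95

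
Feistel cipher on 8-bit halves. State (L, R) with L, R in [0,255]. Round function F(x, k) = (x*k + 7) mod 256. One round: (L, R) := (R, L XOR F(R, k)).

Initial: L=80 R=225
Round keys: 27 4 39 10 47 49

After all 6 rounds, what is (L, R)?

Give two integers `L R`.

Answer: 71 37

Derivation:
Round 1 (k=27): L=225 R=146
Round 2 (k=4): L=146 R=174
Round 3 (k=39): L=174 R=27
Round 4 (k=10): L=27 R=187
Round 5 (k=47): L=187 R=71
Round 6 (k=49): L=71 R=37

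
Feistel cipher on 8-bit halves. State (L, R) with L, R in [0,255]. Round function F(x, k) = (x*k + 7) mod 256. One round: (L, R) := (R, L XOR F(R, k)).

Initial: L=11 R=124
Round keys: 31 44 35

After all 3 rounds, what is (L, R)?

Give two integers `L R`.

Answer: 123 216

Derivation:
Round 1 (k=31): L=124 R=0
Round 2 (k=44): L=0 R=123
Round 3 (k=35): L=123 R=216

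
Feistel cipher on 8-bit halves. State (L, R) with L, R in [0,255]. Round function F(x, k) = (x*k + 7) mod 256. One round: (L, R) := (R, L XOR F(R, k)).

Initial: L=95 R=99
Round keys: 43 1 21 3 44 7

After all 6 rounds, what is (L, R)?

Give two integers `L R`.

Answer: 204 98

Derivation:
Round 1 (k=43): L=99 R=247
Round 2 (k=1): L=247 R=157
Round 3 (k=21): L=157 R=31
Round 4 (k=3): L=31 R=249
Round 5 (k=44): L=249 R=204
Round 6 (k=7): L=204 R=98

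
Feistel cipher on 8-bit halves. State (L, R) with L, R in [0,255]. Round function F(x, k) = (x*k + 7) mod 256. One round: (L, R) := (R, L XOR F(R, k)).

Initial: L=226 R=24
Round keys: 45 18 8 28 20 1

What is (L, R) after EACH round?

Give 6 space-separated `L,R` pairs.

Answer: 24,221 221,137 137,146 146,118 118,173 173,194

Derivation:
Round 1 (k=45): L=24 R=221
Round 2 (k=18): L=221 R=137
Round 3 (k=8): L=137 R=146
Round 4 (k=28): L=146 R=118
Round 5 (k=20): L=118 R=173
Round 6 (k=1): L=173 R=194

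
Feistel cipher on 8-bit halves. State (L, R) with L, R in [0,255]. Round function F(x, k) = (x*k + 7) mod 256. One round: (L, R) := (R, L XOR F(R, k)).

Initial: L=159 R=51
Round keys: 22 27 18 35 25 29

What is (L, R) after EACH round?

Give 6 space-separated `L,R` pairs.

Answer: 51,246 246,202 202,205 205,196 196,230 230,209

Derivation:
Round 1 (k=22): L=51 R=246
Round 2 (k=27): L=246 R=202
Round 3 (k=18): L=202 R=205
Round 4 (k=35): L=205 R=196
Round 5 (k=25): L=196 R=230
Round 6 (k=29): L=230 R=209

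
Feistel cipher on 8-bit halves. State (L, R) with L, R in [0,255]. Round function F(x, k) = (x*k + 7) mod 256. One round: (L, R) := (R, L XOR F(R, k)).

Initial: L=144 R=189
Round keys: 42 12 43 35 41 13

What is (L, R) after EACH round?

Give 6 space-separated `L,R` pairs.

Answer: 189,153 153,142 142,120 120,225 225,104 104,174

Derivation:
Round 1 (k=42): L=189 R=153
Round 2 (k=12): L=153 R=142
Round 3 (k=43): L=142 R=120
Round 4 (k=35): L=120 R=225
Round 5 (k=41): L=225 R=104
Round 6 (k=13): L=104 R=174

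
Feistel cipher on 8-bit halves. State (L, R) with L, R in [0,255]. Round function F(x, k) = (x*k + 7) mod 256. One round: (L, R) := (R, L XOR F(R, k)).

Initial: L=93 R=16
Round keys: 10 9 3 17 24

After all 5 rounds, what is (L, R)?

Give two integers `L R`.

Answer: 118 167

Derivation:
Round 1 (k=10): L=16 R=250
Round 2 (k=9): L=250 R=193
Round 3 (k=3): L=193 R=176
Round 4 (k=17): L=176 R=118
Round 5 (k=24): L=118 R=167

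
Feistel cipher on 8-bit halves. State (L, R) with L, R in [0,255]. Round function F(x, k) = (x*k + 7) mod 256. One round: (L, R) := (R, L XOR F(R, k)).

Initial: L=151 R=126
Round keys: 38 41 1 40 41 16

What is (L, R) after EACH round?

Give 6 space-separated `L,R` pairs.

Round 1 (k=38): L=126 R=44
Round 2 (k=41): L=44 R=109
Round 3 (k=1): L=109 R=88
Round 4 (k=40): L=88 R=170
Round 5 (k=41): L=170 R=25
Round 6 (k=16): L=25 R=61

Answer: 126,44 44,109 109,88 88,170 170,25 25,61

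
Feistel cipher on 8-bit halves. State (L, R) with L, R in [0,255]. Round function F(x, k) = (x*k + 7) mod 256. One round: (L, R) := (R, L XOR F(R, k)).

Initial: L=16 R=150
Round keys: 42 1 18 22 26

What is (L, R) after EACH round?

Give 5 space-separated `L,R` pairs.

Answer: 150,179 179,44 44,172 172,227 227,185

Derivation:
Round 1 (k=42): L=150 R=179
Round 2 (k=1): L=179 R=44
Round 3 (k=18): L=44 R=172
Round 4 (k=22): L=172 R=227
Round 5 (k=26): L=227 R=185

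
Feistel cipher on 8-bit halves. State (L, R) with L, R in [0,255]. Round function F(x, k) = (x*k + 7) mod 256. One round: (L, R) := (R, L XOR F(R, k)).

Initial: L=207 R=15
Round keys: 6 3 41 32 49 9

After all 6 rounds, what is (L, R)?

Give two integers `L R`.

Round 1 (k=6): L=15 R=174
Round 2 (k=3): L=174 R=30
Round 3 (k=41): L=30 R=123
Round 4 (k=32): L=123 R=121
Round 5 (k=49): L=121 R=75
Round 6 (k=9): L=75 R=211

Answer: 75 211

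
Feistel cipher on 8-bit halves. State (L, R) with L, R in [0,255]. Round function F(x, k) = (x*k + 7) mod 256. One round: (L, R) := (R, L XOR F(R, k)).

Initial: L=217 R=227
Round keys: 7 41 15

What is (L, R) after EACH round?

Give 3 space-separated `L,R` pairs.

Round 1 (k=7): L=227 R=229
Round 2 (k=41): L=229 R=87
Round 3 (k=15): L=87 R=197

Answer: 227,229 229,87 87,197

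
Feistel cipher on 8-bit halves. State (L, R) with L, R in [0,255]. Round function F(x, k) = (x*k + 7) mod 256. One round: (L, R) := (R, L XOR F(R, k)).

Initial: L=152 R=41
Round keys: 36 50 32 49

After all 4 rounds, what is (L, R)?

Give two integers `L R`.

Answer: 212 143

Derivation:
Round 1 (k=36): L=41 R=83
Round 2 (k=50): L=83 R=20
Round 3 (k=32): L=20 R=212
Round 4 (k=49): L=212 R=143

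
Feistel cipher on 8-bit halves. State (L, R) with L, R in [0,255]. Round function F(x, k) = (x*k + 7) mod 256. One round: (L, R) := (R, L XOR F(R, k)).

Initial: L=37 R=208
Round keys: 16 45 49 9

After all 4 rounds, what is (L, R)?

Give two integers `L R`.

Answer: 42 80

Derivation:
Round 1 (k=16): L=208 R=34
Round 2 (k=45): L=34 R=209
Round 3 (k=49): L=209 R=42
Round 4 (k=9): L=42 R=80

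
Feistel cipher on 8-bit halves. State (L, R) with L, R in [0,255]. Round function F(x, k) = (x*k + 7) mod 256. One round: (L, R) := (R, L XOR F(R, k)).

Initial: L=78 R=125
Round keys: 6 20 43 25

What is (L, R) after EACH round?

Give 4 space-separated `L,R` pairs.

Answer: 125,187 187,222 222,234 234,63

Derivation:
Round 1 (k=6): L=125 R=187
Round 2 (k=20): L=187 R=222
Round 3 (k=43): L=222 R=234
Round 4 (k=25): L=234 R=63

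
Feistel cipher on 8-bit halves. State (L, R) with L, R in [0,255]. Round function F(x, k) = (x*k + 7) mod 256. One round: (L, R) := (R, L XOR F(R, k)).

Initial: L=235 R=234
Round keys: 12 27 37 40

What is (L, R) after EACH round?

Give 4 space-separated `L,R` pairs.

Answer: 234,20 20,201 201,0 0,206

Derivation:
Round 1 (k=12): L=234 R=20
Round 2 (k=27): L=20 R=201
Round 3 (k=37): L=201 R=0
Round 4 (k=40): L=0 R=206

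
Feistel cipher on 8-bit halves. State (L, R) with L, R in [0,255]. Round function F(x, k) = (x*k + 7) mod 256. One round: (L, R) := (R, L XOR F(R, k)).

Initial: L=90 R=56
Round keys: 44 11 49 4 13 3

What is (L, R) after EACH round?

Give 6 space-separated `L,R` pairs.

Answer: 56,253 253,222 222,120 120,57 57,148 148,250

Derivation:
Round 1 (k=44): L=56 R=253
Round 2 (k=11): L=253 R=222
Round 3 (k=49): L=222 R=120
Round 4 (k=4): L=120 R=57
Round 5 (k=13): L=57 R=148
Round 6 (k=3): L=148 R=250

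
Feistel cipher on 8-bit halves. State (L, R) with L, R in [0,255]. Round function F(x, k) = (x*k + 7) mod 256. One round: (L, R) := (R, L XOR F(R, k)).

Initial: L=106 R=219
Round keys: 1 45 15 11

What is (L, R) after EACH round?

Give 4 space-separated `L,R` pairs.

Round 1 (k=1): L=219 R=136
Round 2 (k=45): L=136 R=52
Round 3 (k=15): L=52 R=155
Round 4 (k=11): L=155 R=132

Answer: 219,136 136,52 52,155 155,132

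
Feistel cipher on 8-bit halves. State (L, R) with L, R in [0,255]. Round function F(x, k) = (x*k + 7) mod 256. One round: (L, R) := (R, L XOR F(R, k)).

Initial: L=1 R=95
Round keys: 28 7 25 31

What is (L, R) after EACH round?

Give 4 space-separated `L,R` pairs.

Round 1 (k=28): L=95 R=106
Round 2 (k=7): L=106 R=178
Round 3 (k=25): L=178 R=3
Round 4 (k=31): L=3 R=214

Answer: 95,106 106,178 178,3 3,214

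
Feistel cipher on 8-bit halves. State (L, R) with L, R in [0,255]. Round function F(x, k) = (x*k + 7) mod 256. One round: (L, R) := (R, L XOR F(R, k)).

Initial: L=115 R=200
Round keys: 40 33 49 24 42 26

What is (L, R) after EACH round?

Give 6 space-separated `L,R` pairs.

Answer: 200,52 52,115 115,62 62,164 164,209 209,229

Derivation:
Round 1 (k=40): L=200 R=52
Round 2 (k=33): L=52 R=115
Round 3 (k=49): L=115 R=62
Round 4 (k=24): L=62 R=164
Round 5 (k=42): L=164 R=209
Round 6 (k=26): L=209 R=229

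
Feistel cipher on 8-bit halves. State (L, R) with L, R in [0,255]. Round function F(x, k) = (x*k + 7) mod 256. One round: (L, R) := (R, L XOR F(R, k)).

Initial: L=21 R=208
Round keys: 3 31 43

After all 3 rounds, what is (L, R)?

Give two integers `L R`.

Round 1 (k=3): L=208 R=98
Round 2 (k=31): L=98 R=53
Round 3 (k=43): L=53 R=140

Answer: 53 140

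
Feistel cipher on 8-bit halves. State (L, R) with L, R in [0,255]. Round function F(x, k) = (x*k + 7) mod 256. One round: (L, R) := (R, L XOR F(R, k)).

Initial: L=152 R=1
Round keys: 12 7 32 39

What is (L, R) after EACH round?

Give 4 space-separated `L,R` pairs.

Round 1 (k=12): L=1 R=139
Round 2 (k=7): L=139 R=213
Round 3 (k=32): L=213 R=44
Round 4 (k=39): L=44 R=110

Answer: 1,139 139,213 213,44 44,110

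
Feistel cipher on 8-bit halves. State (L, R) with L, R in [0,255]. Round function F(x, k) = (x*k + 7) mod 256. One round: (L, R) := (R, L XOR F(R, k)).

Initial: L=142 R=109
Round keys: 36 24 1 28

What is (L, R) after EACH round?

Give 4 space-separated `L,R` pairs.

Round 1 (k=36): L=109 R=213
Round 2 (k=24): L=213 R=146
Round 3 (k=1): L=146 R=76
Round 4 (k=28): L=76 R=197

Answer: 109,213 213,146 146,76 76,197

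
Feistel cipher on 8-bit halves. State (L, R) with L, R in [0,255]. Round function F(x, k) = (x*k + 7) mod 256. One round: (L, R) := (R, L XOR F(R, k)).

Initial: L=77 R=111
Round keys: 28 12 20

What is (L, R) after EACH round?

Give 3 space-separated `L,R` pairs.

Round 1 (k=28): L=111 R=102
Round 2 (k=12): L=102 R=160
Round 3 (k=20): L=160 R=225

Answer: 111,102 102,160 160,225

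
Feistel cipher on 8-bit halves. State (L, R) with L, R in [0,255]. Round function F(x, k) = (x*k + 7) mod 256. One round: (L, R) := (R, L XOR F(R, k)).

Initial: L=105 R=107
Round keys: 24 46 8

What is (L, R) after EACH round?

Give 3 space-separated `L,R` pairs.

Answer: 107,102 102,48 48,225

Derivation:
Round 1 (k=24): L=107 R=102
Round 2 (k=46): L=102 R=48
Round 3 (k=8): L=48 R=225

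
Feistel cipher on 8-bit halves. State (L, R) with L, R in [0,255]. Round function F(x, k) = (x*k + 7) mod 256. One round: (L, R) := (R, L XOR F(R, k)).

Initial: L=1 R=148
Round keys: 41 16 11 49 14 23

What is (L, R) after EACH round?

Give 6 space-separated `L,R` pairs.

Round 1 (k=41): L=148 R=186
Round 2 (k=16): L=186 R=51
Round 3 (k=11): L=51 R=130
Round 4 (k=49): L=130 R=218
Round 5 (k=14): L=218 R=113
Round 6 (k=23): L=113 R=244

Answer: 148,186 186,51 51,130 130,218 218,113 113,244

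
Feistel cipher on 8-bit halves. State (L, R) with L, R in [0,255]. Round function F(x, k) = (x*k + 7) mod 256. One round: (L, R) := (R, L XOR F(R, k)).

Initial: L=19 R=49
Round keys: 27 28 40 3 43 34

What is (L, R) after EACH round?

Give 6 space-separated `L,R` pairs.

Round 1 (k=27): L=49 R=33
Round 2 (k=28): L=33 R=146
Round 3 (k=40): L=146 R=246
Round 4 (k=3): L=246 R=123
Round 5 (k=43): L=123 R=70
Round 6 (k=34): L=70 R=40

Answer: 49,33 33,146 146,246 246,123 123,70 70,40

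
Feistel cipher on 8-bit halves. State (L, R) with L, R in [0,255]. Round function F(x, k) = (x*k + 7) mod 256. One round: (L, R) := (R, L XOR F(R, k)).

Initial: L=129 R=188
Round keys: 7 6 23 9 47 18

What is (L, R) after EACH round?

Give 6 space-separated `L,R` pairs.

Round 1 (k=7): L=188 R=170
Round 2 (k=6): L=170 R=191
Round 3 (k=23): L=191 R=154
Round 4 (k=9): L=154 R=206
Round 5 (k=47): L=206 R=67
Round 6 (k=18): L=67 R=115

Answer: 188,170 170,191 191,154 154,206 206,67 67,115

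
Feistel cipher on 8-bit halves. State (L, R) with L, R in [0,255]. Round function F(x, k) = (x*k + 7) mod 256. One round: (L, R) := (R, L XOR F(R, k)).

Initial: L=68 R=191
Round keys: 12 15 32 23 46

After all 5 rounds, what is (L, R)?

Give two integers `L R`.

Round 1 (k=12): L=191 R=191
Round 2 (k=15): L=191 R=135
Round 3 (k=32): L=135 R=88
Round 4 (k=23): L=88 R=104
Round 5 (k=46): L=104 R=239

Answer: 104 239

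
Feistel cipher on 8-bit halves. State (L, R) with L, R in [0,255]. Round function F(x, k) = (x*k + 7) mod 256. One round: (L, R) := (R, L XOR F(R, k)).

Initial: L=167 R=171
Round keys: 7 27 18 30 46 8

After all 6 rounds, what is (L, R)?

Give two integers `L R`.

Round 1 (k=7): L=171 R=19
Round 2 (k=27): L=19 R=163
Round 3 (k=18): L=163 R=110
Round 4 (k=30): L=110 R=72
Round 5 (k=46): L=72 R=153
Round 6 (k=8): L=153 R=135

Answer: 153 135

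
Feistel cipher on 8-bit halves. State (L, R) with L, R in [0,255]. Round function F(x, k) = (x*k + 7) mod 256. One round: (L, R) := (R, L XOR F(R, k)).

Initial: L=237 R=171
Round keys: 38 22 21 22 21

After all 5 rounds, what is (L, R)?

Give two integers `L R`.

Answer: 165 31

Derivation:
Round 1 (k=38): L=171 R=132
Round 2 (k=22): L=132 R=244
Round 3 (k=21): L=244 R=143
Round 4 (k=22): L=143 R=165
Round 5 (k=21): L=165 R=31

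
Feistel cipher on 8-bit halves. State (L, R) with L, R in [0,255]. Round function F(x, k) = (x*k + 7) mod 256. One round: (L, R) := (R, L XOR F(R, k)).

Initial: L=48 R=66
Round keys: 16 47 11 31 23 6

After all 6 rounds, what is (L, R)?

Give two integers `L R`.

Answer: 186 92

Derivation:
Round 1 (k=16): L=66 R=23
Round 2 (k=47): L=23 R=2
Round 3 (k=11): L=2 R=10
Round 4 (k=31): L=10 R=63
Round 5 (k=23): L=63 R=186
Round 6 (k=6): L=186 R=92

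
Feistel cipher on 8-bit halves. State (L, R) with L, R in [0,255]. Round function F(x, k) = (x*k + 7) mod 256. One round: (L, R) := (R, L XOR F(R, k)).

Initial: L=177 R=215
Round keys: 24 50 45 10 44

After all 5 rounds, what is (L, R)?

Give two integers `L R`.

Round 1 (k=24): L=215 R=158
Round 2 (k=50): L=158 R=52
Round 3 (k=45): L=52 R=181
Round 4 (k=10): L=181 R=45
Round 5 (k=44): L=45 R=118

Answer: 45 118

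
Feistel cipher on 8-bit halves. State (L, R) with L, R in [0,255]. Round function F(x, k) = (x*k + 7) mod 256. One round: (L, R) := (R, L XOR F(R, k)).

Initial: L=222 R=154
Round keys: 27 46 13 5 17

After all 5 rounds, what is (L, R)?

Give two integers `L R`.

Round 1 (k=27): L=154 R=155
Round 2 (k=46): L=155 R=123
Round 3 (k=13): L=123 R=221
Round 4 (k=5): L=221 R=35
Round 5 (k=17): L=35 R=135

Answer: 35 135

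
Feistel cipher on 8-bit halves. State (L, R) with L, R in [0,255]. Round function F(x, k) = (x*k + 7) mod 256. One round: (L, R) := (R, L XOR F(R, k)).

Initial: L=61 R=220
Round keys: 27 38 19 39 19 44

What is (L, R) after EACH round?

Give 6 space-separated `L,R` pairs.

Answer: 220,6 6,55 55,26 26,202 202,31 31,145

Derivation:
Round 1 (k=27): L=220 R=6
Round 2 (k=38): L=6 R=55
Round 3 (k=19): L=55 R=26
Round 4 (k=39): L=26 R=202
Round 5 (k=19): L=202 R=31
Round 6 (k=44): L=31 R=145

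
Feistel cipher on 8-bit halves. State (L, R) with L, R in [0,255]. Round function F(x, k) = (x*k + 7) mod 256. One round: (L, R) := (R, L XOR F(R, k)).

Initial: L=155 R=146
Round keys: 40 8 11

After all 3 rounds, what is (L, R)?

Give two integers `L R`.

Answer: 245 194

Derivation:
Round 1 (k=40): L=146 R=76
Round 2 (k=8): L=76 R=245
Round 3 (k=11): L=245 R=194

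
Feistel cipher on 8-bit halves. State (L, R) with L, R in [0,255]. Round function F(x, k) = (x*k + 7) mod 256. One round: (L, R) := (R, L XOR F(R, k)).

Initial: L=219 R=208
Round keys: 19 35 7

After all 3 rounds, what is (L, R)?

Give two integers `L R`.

Round 1 (k=19): L=208 R=172
Round 2 (k=35): L=172 R=91
Round 3 (k=7): L=91 R=40

Answer: 91 40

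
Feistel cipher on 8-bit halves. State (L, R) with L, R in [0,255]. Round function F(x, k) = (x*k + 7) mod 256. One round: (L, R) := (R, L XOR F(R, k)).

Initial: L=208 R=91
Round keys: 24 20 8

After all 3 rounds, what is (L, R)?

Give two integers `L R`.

Answer: 40 24

Derivation:
Round 1 (k=24): L=91 R=95
Round 2 (k=20): L=95 R=40
Round 3 (k=8): L=40 R=24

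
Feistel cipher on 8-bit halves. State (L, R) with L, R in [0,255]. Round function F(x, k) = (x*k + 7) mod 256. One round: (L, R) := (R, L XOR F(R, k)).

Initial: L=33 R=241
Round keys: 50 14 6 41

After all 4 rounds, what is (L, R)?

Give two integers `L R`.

Answer: 83 180

Derivation:
Round 1 (k=50): L=241 R=56
Round 2 (k=14): L=56 R=230
Round 3 (k=6): L=230 R=83
Round 4 (k=41): L=83 R=180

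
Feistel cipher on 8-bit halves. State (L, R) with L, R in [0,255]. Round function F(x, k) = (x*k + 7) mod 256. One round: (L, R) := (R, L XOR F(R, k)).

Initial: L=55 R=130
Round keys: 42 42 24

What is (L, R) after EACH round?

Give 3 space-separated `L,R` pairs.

Answer: 130,108 108,61 61,211

Derivation:
Round 1 (k=42): L=130 R=108
Round 2 (k=42): L=108 R=61
Round 3 (k=24): L=61 R=211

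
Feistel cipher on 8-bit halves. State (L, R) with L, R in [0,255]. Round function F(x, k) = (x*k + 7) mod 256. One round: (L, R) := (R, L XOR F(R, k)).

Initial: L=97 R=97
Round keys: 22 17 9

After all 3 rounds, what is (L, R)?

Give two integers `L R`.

Answer: 98 69

Derivation:
Round 1 (k=22): L=97 R=60
Round 2 (k=17): L=60 R=98
Round 3 (k=9): L=98 R=69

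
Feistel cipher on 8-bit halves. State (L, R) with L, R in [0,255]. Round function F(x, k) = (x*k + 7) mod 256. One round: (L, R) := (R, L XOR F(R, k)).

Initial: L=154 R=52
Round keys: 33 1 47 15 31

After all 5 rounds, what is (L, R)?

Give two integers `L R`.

Round 1 (k=33): L=52 R=33
Round 2 (k=1): L=33 R=28
Round 3 (k=47): L=28 R=10
Round 4 (k=15): L=10 R=129
Round 5 (k=31): L=129 R=172

Answer: 129 172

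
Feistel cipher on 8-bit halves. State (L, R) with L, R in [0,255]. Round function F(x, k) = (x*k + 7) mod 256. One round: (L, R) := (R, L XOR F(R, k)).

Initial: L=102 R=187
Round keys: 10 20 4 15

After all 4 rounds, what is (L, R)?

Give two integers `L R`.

Round 1 (k=10): L=187 R=51
Round 2 (k=20): L=51 R=184
Round 3 (k=4): L=184 R=212
Round 4 (k=15): L=212 R=203

Answer: 212 203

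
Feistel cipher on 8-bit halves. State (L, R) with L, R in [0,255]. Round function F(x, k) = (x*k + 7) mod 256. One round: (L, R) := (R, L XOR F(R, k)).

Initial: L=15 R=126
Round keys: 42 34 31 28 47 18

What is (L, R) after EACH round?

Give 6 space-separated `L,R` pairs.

Answer: 126,188 188,129 129,26 26,94 94,83 83,131

Derivation:
Round 1 (k=42): L=126 R=188
Round 2 (k=34): L=188 R=129
Round 3 (k=31): L=129 R=26
Round 4 (k=28): L=26 R=94
Round 5 (k=47): L=94 R=83
Round 6 (k=18): L=83 R=131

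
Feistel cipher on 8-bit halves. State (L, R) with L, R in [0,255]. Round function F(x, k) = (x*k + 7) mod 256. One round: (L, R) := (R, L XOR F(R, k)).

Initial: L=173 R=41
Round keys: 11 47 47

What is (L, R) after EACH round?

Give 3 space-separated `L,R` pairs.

Round 1 (k=11): L=41 R=103
Round 2 (k=47): L=103 R=217
Round 3 (k=47): L=217 R=185

Answer: 41,103 103,217 217,185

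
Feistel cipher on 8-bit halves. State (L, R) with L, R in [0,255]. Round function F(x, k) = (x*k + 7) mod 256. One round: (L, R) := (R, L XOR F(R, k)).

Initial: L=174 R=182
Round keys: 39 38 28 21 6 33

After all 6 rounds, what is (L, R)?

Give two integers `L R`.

Round 1 (k=39): L=182 R=111
Round 2 (k=38): L=111 R=55
Round 3 (k=28): L=55 R=100
Round 4 (k=21): L=100 R=12
Round 5 (k=6): L=12 R=43
Round 6 (k=33): L=43 R=158

Answer: 43 158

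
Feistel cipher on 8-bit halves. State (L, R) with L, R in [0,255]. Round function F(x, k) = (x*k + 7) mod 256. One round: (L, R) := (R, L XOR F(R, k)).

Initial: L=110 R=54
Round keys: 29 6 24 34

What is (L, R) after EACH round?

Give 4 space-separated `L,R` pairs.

Answer: 54,75 75,255 255,164 164,48

Derivation:
Round 1 (k=29): L=54 R=75
Round 2 (k=6): L=75 R=255
Round 3 (k=24): L=255 R=164
Round 4 (k=34): L=164 R=48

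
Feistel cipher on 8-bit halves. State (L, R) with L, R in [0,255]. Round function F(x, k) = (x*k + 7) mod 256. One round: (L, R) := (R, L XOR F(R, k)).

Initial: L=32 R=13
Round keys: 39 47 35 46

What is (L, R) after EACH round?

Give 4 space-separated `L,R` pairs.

Answer: 13,34 34,72 72,253 253,53

Derivation:
Round 1 (k=39): L=13 R=34
Round 2 (k=47): L=34 R=72
Round 3 (k=35): L=72 R=253
Round 4 (k=46): L=253 R=53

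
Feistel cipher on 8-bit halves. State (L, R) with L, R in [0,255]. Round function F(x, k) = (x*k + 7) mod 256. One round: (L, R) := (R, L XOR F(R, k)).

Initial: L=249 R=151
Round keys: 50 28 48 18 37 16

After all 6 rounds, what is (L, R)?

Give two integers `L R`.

Round 1 (k=50): L=151 R=124
Round 2 (k=28): L=124 R=0
Round 3 (k=48): L=0 R=123
Round 4 (k=18): L=123 R=173
Round 5 (k=37): L=173 R=115
Round 6 (k=16): L=115 R=154

Answer: 115 154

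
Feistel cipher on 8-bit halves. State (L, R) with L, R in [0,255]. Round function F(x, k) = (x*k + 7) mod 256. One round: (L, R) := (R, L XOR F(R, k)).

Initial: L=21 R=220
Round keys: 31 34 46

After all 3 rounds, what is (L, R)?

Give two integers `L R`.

Answer: 159 39

Derivation:
Round 1 (k=31): L=220 R=190
Round 2 (k=34): L=190 R=159
Round 3 (k=46): L=159 R=39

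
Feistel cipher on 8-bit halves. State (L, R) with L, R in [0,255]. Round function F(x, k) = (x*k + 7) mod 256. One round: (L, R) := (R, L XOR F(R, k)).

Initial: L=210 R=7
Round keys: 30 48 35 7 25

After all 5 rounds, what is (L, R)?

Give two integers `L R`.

Answer: 187 118

Derivation:
Round 1 (k=30): L=7 R=11
Round 2 (k=48): L=11 R=16
Round 3 (k=35): L=16 R=60
Round 4 (k=7): L=60 R=187
Round 5 (k=25): L=187 R=118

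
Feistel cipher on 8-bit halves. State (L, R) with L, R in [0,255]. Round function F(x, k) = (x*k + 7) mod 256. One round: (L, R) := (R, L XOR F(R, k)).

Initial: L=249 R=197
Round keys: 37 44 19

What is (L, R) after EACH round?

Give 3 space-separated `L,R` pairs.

Round 1 (k=37): L=197 R=121
Round 2 (k=44): L=121 R=22
Round 3 (k=19): L=22 R=208

Answer: 197,121 121,22 22,208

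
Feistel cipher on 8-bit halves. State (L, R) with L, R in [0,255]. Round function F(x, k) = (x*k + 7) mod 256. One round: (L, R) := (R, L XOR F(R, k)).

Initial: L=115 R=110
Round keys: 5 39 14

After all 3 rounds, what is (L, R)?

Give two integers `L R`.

Answer: 55 87

Derivation:
Round 1 (k=5): L=110 R=94
Round 2 (k=39): L=94 R=55
Round 3 (k=14): L=55 R=87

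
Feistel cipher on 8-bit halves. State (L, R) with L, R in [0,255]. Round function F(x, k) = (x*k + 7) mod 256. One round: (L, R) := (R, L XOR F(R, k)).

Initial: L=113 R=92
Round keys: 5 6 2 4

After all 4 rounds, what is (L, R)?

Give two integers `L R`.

Round 1 (k=5): L=92 R=162
Round 2 (k=6): L=162 R=143
Round 3 (k=2): L=143 R=135
Round 4 (k=4): L=135 R=172

Answer: 135 172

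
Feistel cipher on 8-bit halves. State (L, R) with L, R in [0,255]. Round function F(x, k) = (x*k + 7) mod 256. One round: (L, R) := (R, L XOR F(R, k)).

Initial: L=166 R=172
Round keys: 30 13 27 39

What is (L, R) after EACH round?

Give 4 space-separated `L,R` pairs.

Answer: 172,137 137,80 80,254 254,233

Derivation:
Round 1 (k=30): L=172 R=137
Round 2 (k=13): L=137 R=80
Round 3 (k=27): L=80 R=254
Round 4 (k=39): L=254 R=233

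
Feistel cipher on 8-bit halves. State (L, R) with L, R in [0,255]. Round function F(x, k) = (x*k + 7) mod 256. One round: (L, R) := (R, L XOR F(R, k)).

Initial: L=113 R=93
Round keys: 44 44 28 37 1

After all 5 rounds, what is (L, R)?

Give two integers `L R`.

Round 1 (k=44): L=93 R=114
Round 2 (k=44): L=114 R=194
Round 3 (k=28): L=194 R=77
Round 4 (k=37): L=77 R=234
Round 5 (k=1): L=234 R=188

Answer: 234 188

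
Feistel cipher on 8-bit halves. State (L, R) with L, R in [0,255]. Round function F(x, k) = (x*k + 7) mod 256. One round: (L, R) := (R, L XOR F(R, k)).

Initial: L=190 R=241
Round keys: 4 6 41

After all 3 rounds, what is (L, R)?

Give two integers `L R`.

Answer: 52 46

Derivation:
Round 1 (k=4): L=241 R=117
Round 2 (k=6): L=117 R=52
Round 3 (k=41): L=52 R=46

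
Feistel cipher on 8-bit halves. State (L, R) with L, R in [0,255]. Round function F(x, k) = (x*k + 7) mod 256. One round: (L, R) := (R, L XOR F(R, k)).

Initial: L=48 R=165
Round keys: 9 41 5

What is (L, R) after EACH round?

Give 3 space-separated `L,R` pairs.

Answer: 165,228 228,46 46,9

Derivation:
Round 1 (k=9): L=165 R=228
Round 2 (k=41): L=228 R=46
Round 3 (k=5): L=46 R=9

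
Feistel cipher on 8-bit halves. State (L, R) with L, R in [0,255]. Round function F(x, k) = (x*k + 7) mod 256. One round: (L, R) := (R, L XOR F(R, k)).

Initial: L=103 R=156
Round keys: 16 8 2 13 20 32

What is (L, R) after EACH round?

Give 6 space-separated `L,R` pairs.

Round 1 (k=16): L=156 R=160
Round 2 (k=8): L=160 R=155
Round 3 (k=2): L=155 R=157
Round 4 (k=13): L=157 R=155
Round 5 (k=20): L=155 R=190
Round 6 (k=32): L=190 R=92

Answer: 156,160 160,155 155,157 157,155 155,190 190,92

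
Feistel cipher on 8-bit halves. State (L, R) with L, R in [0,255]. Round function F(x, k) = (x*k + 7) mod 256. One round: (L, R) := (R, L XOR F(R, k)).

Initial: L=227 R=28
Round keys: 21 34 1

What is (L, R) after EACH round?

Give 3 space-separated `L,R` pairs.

Round 1 (k=21): L=28 R=176
Round 2 (k=34): L=176 R=123
Round 3 (k=1): L=123 R=50

Answer: 28,176 176,123 123,50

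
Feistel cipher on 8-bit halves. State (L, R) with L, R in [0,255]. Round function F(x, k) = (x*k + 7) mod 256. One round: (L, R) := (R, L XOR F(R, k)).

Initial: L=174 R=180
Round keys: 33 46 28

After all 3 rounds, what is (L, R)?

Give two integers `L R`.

Round 1 (k=33): L=180 R=149
Round 2 (k=46): L=149 R=121
Round 3 (k=28): L=121 R=214

Answer: 121 214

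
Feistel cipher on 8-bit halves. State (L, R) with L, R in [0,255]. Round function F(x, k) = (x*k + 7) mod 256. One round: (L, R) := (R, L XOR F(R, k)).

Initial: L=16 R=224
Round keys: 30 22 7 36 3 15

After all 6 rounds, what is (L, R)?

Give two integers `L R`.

Round 1 (k=30): L=224 R=87
Round 2 (k=22): L=87 R=97
Round 3 (k=7): L=97 R=249
Round 4 (k=36): L=249 R=106
Round 5 (k=3): L=106 R=188
Round 6 (k=15): L=188 R=97

Answer: 188 97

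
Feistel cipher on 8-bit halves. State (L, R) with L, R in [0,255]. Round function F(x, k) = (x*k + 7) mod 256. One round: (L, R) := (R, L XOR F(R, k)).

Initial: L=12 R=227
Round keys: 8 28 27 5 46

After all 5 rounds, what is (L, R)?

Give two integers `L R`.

Answer: 203 189

Derivation:
Round 1 (k=8): L=227 R=19
Round 2 (k=28): L=19 R=248
Round 3 (k=27): L=248 R=60
Round 4 (k=5): L=60 R=203
Round 5 (k=46): L=203 R=189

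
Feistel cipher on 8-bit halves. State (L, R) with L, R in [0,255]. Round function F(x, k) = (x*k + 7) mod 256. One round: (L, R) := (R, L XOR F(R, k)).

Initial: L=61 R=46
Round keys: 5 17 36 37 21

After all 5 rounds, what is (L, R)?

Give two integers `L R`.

Round 1 (k=5): L=46 R=208
Round 2 (k=17): L=208 R=249
Round 3 (k=36): L=249 R=219
Round 4 (k=37): L=219 R=87
Round 5 (k=21): L=87 R=241

Answer: 87 241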